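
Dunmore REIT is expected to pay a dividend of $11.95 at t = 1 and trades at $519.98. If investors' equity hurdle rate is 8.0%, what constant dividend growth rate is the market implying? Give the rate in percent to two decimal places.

5.70%

From P₀ = D₁/(r − g), the implied growth is g = r − D₁/P₀.
g = 0.08 − 11.95/519.98 = 0.08 − 0.02298 = 0.05702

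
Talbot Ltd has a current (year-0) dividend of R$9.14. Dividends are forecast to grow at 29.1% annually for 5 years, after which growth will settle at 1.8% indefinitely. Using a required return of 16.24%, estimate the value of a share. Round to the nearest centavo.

R$172.19

Two-stage DDM. Project D₁…D_5 at 0.291, terminal growth 0.018, discount at r = 0.1624.
D_1 = 11.7997
D_2 = 15.2335
D_3 = 19.6664
D_4 = 25.3893
D_5 = 32.7776
Terminal value at t=5: TV = D_6/(r−g) = 33.3676/(0.1624−0.018) = 231.0777
P₀ = 11.7997/(1+0.1624)^1 + 15.2335/(1+0.1624)^2 + 19.6664/(1+0.1624)^3 + 25.3893/(1+0.1624)^4 + 32.7776/(1+0.1624)^5 + 231.0777/(1+0.1624)^5 = 172.1872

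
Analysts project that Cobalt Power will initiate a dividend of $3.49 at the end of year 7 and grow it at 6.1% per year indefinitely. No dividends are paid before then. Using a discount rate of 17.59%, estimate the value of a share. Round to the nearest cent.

Deferred-dividend DDM. At t=6 the remaining stream is a growing perpetuity with first payment D_7 = 3.49.
V_6 = D_7/(r−g) = 3.49/(0.1759−0.061) = 30.3742
P₀ = V_6/(1+r)^6 = 30.3742/(1+0.1759)^6 = 11.4890

$11.49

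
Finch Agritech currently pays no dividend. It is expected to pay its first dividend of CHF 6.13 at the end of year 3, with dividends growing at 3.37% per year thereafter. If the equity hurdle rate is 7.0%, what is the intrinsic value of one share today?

CHF 147.50

Deferred-dividend DDM. At t=2 the remaining stream is a growing perpetuity with first payment D_3 = 6.13.
V_2 = D_3/(r−g) = 6.13/(0.07−0.0337) = 168.8705
P₀ = V_2/(1+r)^2 = 168.8705/(1+0.07)^2 = 147.4981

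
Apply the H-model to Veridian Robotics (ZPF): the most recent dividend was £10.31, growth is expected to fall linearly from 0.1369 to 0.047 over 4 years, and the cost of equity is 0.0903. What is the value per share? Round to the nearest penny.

H-model: P₀ = D₀[(1+g_L) + H(g_S−g_L)]/(r−g_L), with H = 4/2 = 2.
P₀ = 10.31 × [(1+0.047) + 2×(0.1369−0.047)] / (0.0903−0.047)
   = 10.31 × 1.2268 / 0.0433 = 292.1087

£292.11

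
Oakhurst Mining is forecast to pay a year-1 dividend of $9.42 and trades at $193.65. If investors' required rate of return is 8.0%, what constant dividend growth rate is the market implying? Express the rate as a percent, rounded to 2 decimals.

3.14%

From P₀ = D₁/(r − g), the implied growth is g = r − D₁/P₀.
g = 0.08 − 9.42/193.65 = 0.08 − 0.04864 = 0.03136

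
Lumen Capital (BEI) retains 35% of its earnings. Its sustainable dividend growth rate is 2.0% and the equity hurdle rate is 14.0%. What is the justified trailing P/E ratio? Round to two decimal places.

Payout ratio b = 1 − 0.35 = 0.65.
Justified trailing P/E = b(1+g)/(r−g) = 0.65×(1+0.02)/(0.14−0.02) = 5.5250

5.52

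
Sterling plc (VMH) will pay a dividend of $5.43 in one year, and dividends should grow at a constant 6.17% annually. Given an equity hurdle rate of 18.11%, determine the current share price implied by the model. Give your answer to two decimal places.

$45.48

Gordon growth model: P₀ = D₁/(r − g), with D₁ = 5.43 given directly.
P₀ = 5.4300 / (0.1811 − 0.0617) = 5.4300 / 0.1194 = 45.4774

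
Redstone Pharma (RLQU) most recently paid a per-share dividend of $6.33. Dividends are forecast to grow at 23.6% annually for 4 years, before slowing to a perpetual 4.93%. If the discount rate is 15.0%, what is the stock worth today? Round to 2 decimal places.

Two-stage DDM. Project D₁…D_4 at 0.236, terminal growth 0.0493, discount at r = 0.15.
D_1 = 7.8239
D_2 = 9.6703
D_3 = 11.9525
D_4 = 14.7733
Terminal value at t=4: TV = D_5/(r−g) = 15.5016/(0.15−0.0493) = 153.9387
P₀ = 7.8239/(1+0.15)^1 + 9.6703/(1+0.15)^2 + 11.9525/(1+0.15)^3 + 14.7733/(1+0.15)^4 + 153.9387/(1+0.15)^4 = 118.4361

$118.44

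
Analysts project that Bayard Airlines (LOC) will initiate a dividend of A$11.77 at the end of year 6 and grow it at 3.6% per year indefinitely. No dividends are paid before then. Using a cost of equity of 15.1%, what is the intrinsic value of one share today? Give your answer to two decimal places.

A$50.66

Deferred-dividend DDM. At t=5 the remaining stream is a growing perpetuity with first payment D_6 = 11.77.
V_5 = D_6/(r−g) = 11.77/(0.151−0.036) = 102.3478
P₀ = V_5/(1+r)^5 = 102.3478/(1+0.151)^5 = 50.6643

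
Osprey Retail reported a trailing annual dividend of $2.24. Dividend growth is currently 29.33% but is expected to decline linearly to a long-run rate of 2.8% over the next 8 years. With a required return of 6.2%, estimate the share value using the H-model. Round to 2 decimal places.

H-model: P₀ = D₀[(1+g_L) + H(g_S−g_L)]/(r−g_L), with H = 8/2 = 4.
P₀ = 2.24 × [(1+0.028) + 4×(0.2933−0.028)] / (0.062−0.028)
   = 2.24 × 2.0892 / 0.034 = 137.6414

$137.64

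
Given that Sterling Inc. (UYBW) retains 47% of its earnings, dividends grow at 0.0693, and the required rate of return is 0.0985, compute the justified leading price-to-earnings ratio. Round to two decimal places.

Payout ratio b = 1 − 0.47 = 0.53.
Justified leading P/E = b/(r−g) = 0.53/(0.0985−0.0693) = 18.1507

18.15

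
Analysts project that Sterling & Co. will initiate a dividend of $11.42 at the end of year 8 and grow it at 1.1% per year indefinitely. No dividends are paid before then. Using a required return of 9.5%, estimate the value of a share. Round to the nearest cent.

$72.03

Deferred-dividend DDM. At t=7 the remaining stream is a growing perpetuity with first payment D_8 = 11.42.
V_7 = D_8/(r−g) = 11.42/(0.095−0.011) = 135.9524
P₀ = V_7/(1+r)^7 = 135.9524/(1+0.095)^7 = 72.0258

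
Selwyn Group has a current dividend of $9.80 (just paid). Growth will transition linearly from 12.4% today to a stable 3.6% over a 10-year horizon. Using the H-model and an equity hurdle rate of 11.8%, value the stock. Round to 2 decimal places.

H-model: P₀ = D₀[(1+g_L) + H(g_S−g_L)]/(r−g_L), with H = 10/2 = 5.
P₀ = 9.80 × [(1+0.036) + 5×(0.124−0.036)] / (0.118−0.036)
   = 9.80 × 1.4760 / 0.082 = 176.4000

$176.40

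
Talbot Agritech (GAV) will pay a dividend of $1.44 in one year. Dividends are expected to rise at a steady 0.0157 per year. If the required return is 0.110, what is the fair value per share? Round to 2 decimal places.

Gordon growth model: P₀ = D₁/(r − g), with D₁ = 1.44 given directly.
P₀ = 1.4400 / (0.11 − 0.0157) = 1.4400 / 0.0943 = 15.2704

$15.27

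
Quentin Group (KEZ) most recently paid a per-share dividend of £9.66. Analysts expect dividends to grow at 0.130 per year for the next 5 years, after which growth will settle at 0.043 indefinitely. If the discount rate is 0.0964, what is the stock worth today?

£272.34

Two-stage DDM. Project D₁…D_5 at 0.13, terminal growth 0.043, discount at r = 0.0964.
D_1 = 10.9158
D_2 = 12.3349
D_3 = 13.9384
D_4 = 15.7504
D_5 = 17.7979
Terminal value at t=5: TV = D_6/(r−g) = 18.5632/(0.0964−0.043) = 347.6261
P₀ = 10.9158/(1+0.0964)^1 + 12.3349/(1+0.0964)^2 + 13.9384/(1+0.0964)^3 + 15.7504/(1+0.0964)^4 + 17.7979/(1+0.0964)^5 + 347.6261/(1+0.0964)^5 = 272.3417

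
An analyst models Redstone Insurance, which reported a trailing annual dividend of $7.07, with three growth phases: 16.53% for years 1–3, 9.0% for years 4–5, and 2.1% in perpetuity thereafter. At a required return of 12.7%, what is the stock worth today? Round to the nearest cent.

$107.97

Three-stage DDM. Project D₁…D_5; terminal Gordon value at t=5 with g = 0.021; discount at r = 0.127.
D_1 = 8.2387
D_2 = 9.6005
D_3 = 11.1875
D_4 = 12.1944
D_5 = 13.2919
TV_5 = 13.5710/(0.127−0.021) = 128.0282
P₀ = Σ Dₜ/(1+r)ᵗ + TV_5/(1+r)^5 = 107.9727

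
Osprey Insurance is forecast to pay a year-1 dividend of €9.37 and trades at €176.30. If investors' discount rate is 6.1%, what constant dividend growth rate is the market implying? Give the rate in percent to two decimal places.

From P₀ = D₁/(r − g), the implied growth is g = r − D₁/P₀.
g = 0.061 − 9.37/176.30 = 0.061 − 0.05315 = 0.00785

0.79%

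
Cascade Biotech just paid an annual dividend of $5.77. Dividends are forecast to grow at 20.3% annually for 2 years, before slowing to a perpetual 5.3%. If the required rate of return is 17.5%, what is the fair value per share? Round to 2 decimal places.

Two-stage DDM. Project D₁…D_2 at 0.203, terminal growth 0.053, discount at r = 0.175.
D_1 = 6.9413
D_2 = 8.3504
Terminal value at t=2: TV = D_3/(r−g) = 8.7930/(0.175−0.053) = 72.0735
P₀ = 6.9413/(1+0.175)^1 + 8.3504/(1+0.175)^2 + 72.0735/(1+0.175)^2 = 64.1593

$64.16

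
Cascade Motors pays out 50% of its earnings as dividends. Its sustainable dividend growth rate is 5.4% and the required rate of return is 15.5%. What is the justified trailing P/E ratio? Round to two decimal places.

Justified trailing P/E = b(1+g)/(r−g) = 0.50×(1+0.054)/(0.155−0.054) = 5.2178

5.22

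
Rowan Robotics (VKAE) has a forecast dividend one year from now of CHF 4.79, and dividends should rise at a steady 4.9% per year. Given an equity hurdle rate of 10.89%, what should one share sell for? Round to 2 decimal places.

Gordon growth model: P₀ = D₁/(r − g), with D₁ = 4.79 given directly.
P₀ = 4.7900 / (0.1089 − 0.049) = 4.7900 / 0.0599 = 79.9666

CHF 79.97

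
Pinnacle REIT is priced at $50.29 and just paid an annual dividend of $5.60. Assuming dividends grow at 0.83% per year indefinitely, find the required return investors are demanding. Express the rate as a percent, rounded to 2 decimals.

Rearranging the constant-growth DDM: r = D₁/P₀ + g.
D₁ = 5.60 × (1 + 0.0083) = 5.6465.
r = 5.6465 / 50.29 + 0.0083 = 0.11228 + 0.0083 = 0.12058

12.06%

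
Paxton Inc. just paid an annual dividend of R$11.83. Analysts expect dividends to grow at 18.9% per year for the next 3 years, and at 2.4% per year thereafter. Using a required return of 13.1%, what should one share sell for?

Two-stage DDM. Project D₁…D_3 at 0.189, terminal growth 0.024, discount at r = 0.131.
D_1 = 14.0659
D_2 = 16.7243
D_3 = 19.8852
Terminal value at t=3: TV = D_4/(r−g) = 20.3625/(0.131−0.024) = 190.3034
P₀ = 14.0659/(1+0.131)^1 + 16.7243/(1+0.131)^2 + 19.8852/(1+0.131)^3 + 190.3034/(1+0.131)^3 = 170.7963

R$170.80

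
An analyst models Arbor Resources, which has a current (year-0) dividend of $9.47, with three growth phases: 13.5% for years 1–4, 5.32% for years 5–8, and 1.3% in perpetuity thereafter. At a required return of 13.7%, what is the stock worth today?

Three-stage DDM. Project D₁…D_8; terminal Gordon value at t=8 with g = 0.013; discount at r = 0.137.
D_1 = 10.7485
D_2 = 12.1995
D_3 = 13.8464
D_4 = 15.7157
D_5 = 16.5518
D_6 = 17.4323
D_7 = 18.3597
D_8 = 19.3365
TV_8 = 19.5878/(0.137−0.013) = 157.9664
P₀ = Σ Dₜ/(1+r)ᵗ + TV_8/(1+r)^8 = 125.4458

$125.45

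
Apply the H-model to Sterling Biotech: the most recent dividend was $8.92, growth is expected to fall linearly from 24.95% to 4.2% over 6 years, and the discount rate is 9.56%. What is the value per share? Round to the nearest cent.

$277.00

H-model: P₀ = D₀[(1+g_L) + H(g_S−g_L)]/(r−g_L), with H = 6/2 = 3.
P₀ = 8.92 × [(1+0.042) + 3×(0.2495−0.042)] / (0.0956−0.042)
   = 8.92 × 1.6645 / 0.0536 = 277.0026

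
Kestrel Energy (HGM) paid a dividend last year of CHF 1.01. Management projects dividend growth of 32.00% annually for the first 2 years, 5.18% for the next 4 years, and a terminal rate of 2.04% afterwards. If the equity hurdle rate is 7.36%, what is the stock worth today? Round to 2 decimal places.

CHF 35.55

Three-stage DDM. Project D₁…D_6; terminal Gordon value at t=6 with g = 0.0204; discount at r = 0.0736.
D_1 = 1.3332
D_2 = 1.7598
D_3 = 1.8510
D_4 = 1.9469
D_5 = 2.0477
D_6 = 2.1538
TV_6 = 2.1977/(0.0736−0.0204) = 41.3105
P₀ = Σ Dₜ/(1+r)ᵗ + TV_6/(1+r)^6 = 35.5498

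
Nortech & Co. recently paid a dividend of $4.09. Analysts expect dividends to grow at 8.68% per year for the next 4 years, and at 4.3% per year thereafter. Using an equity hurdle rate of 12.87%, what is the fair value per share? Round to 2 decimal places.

Two-stage DDM. Project D₁…D_4 at 0.0868, terminal growth 0.043, discount at r = 0.1287.
D_1 = 4.4450
D_2 = 4.8308
D_3 = 5.2502
D_4 = 5.7059
Terminal value at t=4: TV = D_5/(r−g) = 5.9512/(0.1287−0.043) = 69.4425
P₀ = 4.4450/(1+0.1287)^1 + 4.8308/(1+0.1287)^2 + 5.2502/(1+0.1287)^3 + 5.7059/(1+0.1287)^4 + 69.4425/(1+0.1287)^4 = 57.6840

$57.68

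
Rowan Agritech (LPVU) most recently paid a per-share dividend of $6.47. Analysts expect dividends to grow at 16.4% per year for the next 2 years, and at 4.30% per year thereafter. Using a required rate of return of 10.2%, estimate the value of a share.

$141.66

Two-stage DDM. Project D₁…D_2 at 0.164, terminal growth 0.043, discount at r = 0.102.
D_1 = 7.5311
D_2 = 8.7662
Terminal value at t=2: TV = D_3/(r−g) = 9.1431/(0.102−0.043) = 154.9682
P₀ = 7.5311/(1+0.102)^1 + 8.7662/(1+0.102)^2 + 154.9682/(1+0.102)^2 = 141.6609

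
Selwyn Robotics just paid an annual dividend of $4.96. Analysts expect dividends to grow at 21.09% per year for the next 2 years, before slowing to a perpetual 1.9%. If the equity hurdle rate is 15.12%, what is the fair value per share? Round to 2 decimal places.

Two-stage DDM. Project D₁…D_2 at 0.2109, terminal growth 0.019, discount at r = 0.1512.
D_1 = 6.0061
D_2 = 7.2727
Terminal value at t=2: TV = D_3/(r−g) = 7.4109/(0.1512−0.019) = 56.0584
P₀ = 6.0061/(1+0.1512)^1 + 7.2727/(1+0.1512)^2 + 56.0584/(1+0.1512)^2 = 53.0049

$53.00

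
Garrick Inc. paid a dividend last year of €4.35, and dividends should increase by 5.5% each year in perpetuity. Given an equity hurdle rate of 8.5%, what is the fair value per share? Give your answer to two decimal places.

€152.97

Gordon growth model: P₀ = D₁/(r − g). D₁ = 4.35 × (1 + 0.055) = 4.5892.
P₀ = 4.5892 / (0.085 − 0.055) = 4.5892 / 0.03 = 152.9750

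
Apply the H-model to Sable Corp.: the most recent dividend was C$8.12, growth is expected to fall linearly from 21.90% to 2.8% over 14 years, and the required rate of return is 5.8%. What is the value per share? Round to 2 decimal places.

H-model: P₀ = D₀[(1+g_L) + H(g_S−g_L)]/(r−g_L), with H = 14/2 = 7.
P₀ = 8.12 × [(1+0.028) + 7×(0.219−0.028)] / (0.058−0.028)
   = 8.12 × 2.3650 / 0.03 = 640.1267

C$640.13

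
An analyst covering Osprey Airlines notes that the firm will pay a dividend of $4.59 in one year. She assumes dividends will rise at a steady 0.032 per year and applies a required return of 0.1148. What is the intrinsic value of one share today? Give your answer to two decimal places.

$55.43

Gordon growth model: P₀ = D₁/(r − g), with D₁ = 4.59 given directly.
P₀ = 4.5900 / (0.1148 − 0.032) = 4.5900 / 0.0828 = 55.4348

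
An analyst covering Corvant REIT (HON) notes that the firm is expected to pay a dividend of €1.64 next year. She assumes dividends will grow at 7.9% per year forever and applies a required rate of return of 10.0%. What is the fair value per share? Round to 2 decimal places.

Gordon growth model: P₀ = D₁/(r − g), with D₁ = 1.64 given directly.
P₀ = 1.6400 / (0.1 − 0.079) = 1.6400 / 0.021 = 78.0952

€78.10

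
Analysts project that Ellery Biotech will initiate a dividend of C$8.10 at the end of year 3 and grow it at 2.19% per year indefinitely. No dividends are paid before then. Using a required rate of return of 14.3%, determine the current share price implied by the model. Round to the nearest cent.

Deferred-dividend DDM. At t=2 the remaining stream is a growing perpetuity with first payment D_3 = 8.10.
V_2 = D_3/(r−g) = 8.10/(0.143−0.0219) = 66.8869
P₀ = V_2/(1+r)^2 = 66.8869/(1+0.143)^2 = 51.1975

C$51.20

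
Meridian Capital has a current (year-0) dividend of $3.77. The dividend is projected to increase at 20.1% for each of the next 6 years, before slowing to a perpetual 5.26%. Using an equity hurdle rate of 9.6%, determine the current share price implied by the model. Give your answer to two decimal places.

$189.85

Two-stage DDM. Project D₁…D_6 at 0.201, terminal growth 0.0526, discount at r = 0.096.
D_1 = 4.5278
D_2 = 5.4379
D_3 = 6.5309
D_4 = 7.8436
D_5 = 9.4201
D_6 = 11.3136
Terminal value at t=6: TV = D_7/(r−g) = 11.9087/(0.096−0.0526) = 274.3930
P₀ = 4.5278/(1+0.096)^1 + 5.4379/(1+0.096)^2 + 6.5309/(1+0.096)^3 + 7.8436/(1+0.096)^4 + 9.4201/(1+0.096)^5 + 11.3136/(1+0.096)^6 + 274.3930/(1+0.096)^6 = 189.8492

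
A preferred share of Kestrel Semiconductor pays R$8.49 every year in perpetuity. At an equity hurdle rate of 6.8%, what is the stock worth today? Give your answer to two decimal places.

Zero-growth DDM (perpetuity): P₀ = D/r = 8.49 / 0.068 = 124.8529

R$124.85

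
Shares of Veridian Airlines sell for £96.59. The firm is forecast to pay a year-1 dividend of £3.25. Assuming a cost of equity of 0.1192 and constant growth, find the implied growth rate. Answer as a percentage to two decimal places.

8.56%

From P₀ = D₁/(r − g), the implied growth is g = r − D₁/P₀.
g = 0.1192 − 3.25/96.59 = 0.1192 − 0.03365 = 0.08555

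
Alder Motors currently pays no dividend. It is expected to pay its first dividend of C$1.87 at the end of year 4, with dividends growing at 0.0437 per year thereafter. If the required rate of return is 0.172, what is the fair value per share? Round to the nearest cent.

C$9.05

Deferred-dividend DDM. At t=3 the remaining stream is a growing perpetuity with first payment D_4 = 1.87.
V_3 = D_4/(r−g) = 1.87/(0.172−0.0437) = 14.5752
P₀ = V_3/(1+r)^3 = 14.5752/(1+0.172)^3 = 9.0538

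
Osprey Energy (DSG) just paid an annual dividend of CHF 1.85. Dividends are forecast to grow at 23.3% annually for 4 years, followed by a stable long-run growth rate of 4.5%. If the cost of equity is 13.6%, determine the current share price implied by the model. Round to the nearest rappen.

Two-stage DDM. Project D₁…D_4 at 0.233, terminal growth 0.045, discount at r = 0.136.
D_1 = 2.2811
D_2 = 2.8125
D_3 = 3.4679
D_4 = 4.2759
Terminal value at t=4: TV = D_5/(r−g) = 4.4683/(0.136−0.045) = 49.1020
P₀ = 2.2811/(1+0.136)^1 + 2.8125/(1+0.136)^2 + 3.4679/(1+0.136)^3 + 4.2759/(1+0.136)^4 + 49.1020/(1+0.136)^4 = 38.6044

CHF 38.60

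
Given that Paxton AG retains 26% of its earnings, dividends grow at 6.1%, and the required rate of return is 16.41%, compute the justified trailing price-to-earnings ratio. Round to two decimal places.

Payout ratio b = 1 − 0.26 = 0.74.
Justified trailing P/E = b(1+g)/(r−g) = 0.74×(1+0.061)/(0.1641−0.061) = 7.6153

7.62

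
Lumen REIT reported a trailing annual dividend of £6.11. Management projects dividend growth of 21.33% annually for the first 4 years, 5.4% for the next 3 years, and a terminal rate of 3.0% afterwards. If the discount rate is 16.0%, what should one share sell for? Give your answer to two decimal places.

Three-stage DDM. Project D₁…D_7; terminal Gordon value at t=7 with g = 0.03; discount at r = 0.16.
D_1 = 7.4133
D_2 = 8.9945
D_3 = 10.9130
D_4 = 13.2408
D_5 = 13.9558
D_6 = 14.7094
D_7 = 15.5037
TV_7 = 15.9688/(0.16−0.03) = 122.8371
P₀ = Σ Dₜ/(1+r)ᵗ + TV_7/(1+r)^7 = 89.0104

£89.01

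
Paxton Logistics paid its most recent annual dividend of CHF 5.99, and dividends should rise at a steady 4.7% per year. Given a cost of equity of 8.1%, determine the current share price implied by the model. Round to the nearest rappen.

Gordon growth model: P₀ = D₁/(r − g). D₁ = 5.99 × (1 + 0.047) = 6.2715.
P₀ = 6.2715 / (0.081 − 0.047) = 6.2715 / 0.034 = 184.4568

CHF 184.46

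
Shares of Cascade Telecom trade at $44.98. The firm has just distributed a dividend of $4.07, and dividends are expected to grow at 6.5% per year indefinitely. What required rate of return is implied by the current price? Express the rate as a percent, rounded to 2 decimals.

16.14%

Rearranging the constant-growth DDM: r = D₁/P₀ + g.
D₁ = 4.07 × (1 + 0.065) = 4.3346.
r = 4.3346 / 44.98 + 0.065 = 0.09637 + 0.065 = 0.16137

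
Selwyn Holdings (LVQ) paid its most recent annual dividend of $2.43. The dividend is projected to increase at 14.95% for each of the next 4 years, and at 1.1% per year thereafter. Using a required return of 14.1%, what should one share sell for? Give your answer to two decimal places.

Two-stage DDM. Project D₁…D_4 at 0.1495, terminal growth 0.011, discount at r = 0.141.
D_1 = 2.7933
D_2 = 3.2109
D_3 = 3.6909
D_4 = 4.2427
Terminal value at t=4: TV = D_5/(r−g) = 4.2894/(0.141−0.011) = 32.9951
P₀ = 2.7933/(1+0.141)^1 + 3.2109/(1+0.141)^2 + 3.6909/(1+0.141)^3 + 4.2427/(1+0.141)^4 + 32.9951/(1+0.141)^4 = 29.3698

$29.37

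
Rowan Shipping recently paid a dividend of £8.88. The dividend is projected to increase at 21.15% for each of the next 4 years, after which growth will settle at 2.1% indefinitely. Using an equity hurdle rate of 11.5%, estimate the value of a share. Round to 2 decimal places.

£178.33

Two-stage DDM. Project D₁…D_4 at 0.2115, terminal growth 0.021, discount at r = 0.115.
D_1 = 10.7581
D_2 = 13.0335
D_3 = 15.7900
D_4 = 19.1296
Terminal value at t=4: TV = D_5/(r−g) = 19.5314/(0.115−0.021) = 207.7804
P₀ = 10.7581/(1+0.115)^1 + 13.0335/(1+0.115)^2 + 15.7900/(1+0.115)^3 + 19.1296/(1+0.115)^4 + 207.7804/(1+0.115)^4 = 178.3326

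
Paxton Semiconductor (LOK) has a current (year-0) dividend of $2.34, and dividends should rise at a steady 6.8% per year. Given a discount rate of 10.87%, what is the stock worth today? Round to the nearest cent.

Gordon growth model: P₀ = D₁/(r − g). D₁ = 2.34 × (1 + 0.068) = 2.4991.
P₀ = 2.4991 / (0.1087 − 0.068) = 2.4991 / 0.0407 = 61.4034

$61.40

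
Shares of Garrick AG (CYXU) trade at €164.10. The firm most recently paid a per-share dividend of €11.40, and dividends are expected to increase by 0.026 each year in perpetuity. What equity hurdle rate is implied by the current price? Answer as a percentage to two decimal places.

9.73%

Rearranging the constant-growth DDM: r = D₁/P₀ + g.
D₁ = 11.40 × (1 + 0.026) = 11.6964.
r = 11.6964 / 164.10 + 0.026 = 0.07128 + 0.026 = 0.09728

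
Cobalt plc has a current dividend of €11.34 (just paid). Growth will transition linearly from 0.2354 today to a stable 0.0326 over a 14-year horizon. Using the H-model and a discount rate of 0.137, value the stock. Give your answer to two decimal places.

H-model: P₀ = D₀[(1+g_L) + H(g_S−g_L)]/(r−g_L), with H = 14/2 = 7.
P₀ = 11.34 × [(1+0.0326) + 7×(0.2354−0.0326)] / (0.137−0.0326)
   = 11.34 × 2.4522 / 0.1044 = 266.3597

€266.36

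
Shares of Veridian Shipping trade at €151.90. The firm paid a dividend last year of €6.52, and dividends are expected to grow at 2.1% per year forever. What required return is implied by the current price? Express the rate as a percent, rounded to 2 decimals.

6.48%

Rearranging the constant-growth DDM: r = D₁/P₀ + g.
D₁ = 6.52 × (1 + 0.021) = 6.6569.
r = 6.6569 / 151.90 + 0.021 = 0.04382 + 0.021 = 0.06482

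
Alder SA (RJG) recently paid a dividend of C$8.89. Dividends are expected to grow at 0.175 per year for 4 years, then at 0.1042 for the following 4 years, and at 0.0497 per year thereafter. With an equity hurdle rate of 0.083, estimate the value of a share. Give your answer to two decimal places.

Three-stage DDM. Project D₁…D_8; terminal Gordon value at t=8 with g = 0.0497; discount at r = 0.083.
D_1 = 10.4458
D_2 = 12.2738
D_3 = 14.4217
D_4 = 16.9455
D_5 = 18.7112
D_6 = 20.6609
D_7 = 22.8137
D_8 = 25.1909
TV_8 = 26.4429/(0.083−0.0497) = 794.0817
P₀ = Σ Dₜ/(1+r)ᵗ + TV_8/(1+r)^8 = 515.1140

C$515.11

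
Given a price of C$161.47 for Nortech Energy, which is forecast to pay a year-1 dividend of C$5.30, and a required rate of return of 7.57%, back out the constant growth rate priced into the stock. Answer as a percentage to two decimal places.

4.29%

From P₀ = D₁/(r − g), the implied growth is g = r − D₁/P₀.
g = 0.0757 − 5.30/161.47 = 0.0757 − 0.03282 = 0.04288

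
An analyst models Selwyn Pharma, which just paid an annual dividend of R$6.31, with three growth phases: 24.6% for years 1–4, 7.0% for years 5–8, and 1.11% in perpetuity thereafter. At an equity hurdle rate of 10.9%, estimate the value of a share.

R$160.85

Three-stage DDM. Project D₁…D_8; terminal Gordon value at t=8 with g = 0.0111; discount at r = 0.109.
D_1 = 7.8623
D_2 = 9.7964
D_3 = 12.2063
D_4 = 15.2090
D_5 = 16.2737
D_6 = 17.4128
D_7 = 18.6317
D_8 = 19.9359
TV_8 = 20.1572/(0.109−0.0111) = 205.8961
P₀ = Σ Dₜ/(1+r)ᵗ + TV_8/(1+r)^8 = 160.8548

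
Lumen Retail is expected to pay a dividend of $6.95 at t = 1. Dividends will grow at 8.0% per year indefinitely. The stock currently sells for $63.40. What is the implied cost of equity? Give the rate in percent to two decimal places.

Rearranging the constant-growth DDM: r = D₁/P₀ + g.
r = 6.9500 / 63.40 + 0.08 = 0.10962 + 0.08 = 0.18962

18.96%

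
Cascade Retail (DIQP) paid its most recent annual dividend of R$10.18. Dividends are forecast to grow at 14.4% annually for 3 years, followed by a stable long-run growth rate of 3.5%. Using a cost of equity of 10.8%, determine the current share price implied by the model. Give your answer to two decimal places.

Two-stage DDM. Project D₁…D_3 at 0.144, terminal growth 0.035, discount at r = 0.108.
D_1 = 11.6459
D_2 = 13.3229
D_3 = 15.2414
Terminal value at t=3: TV = D_4/(r−g) = 15.7749/(0.108−0.035) = 216.0943
P₀ = 11.6459/(1+0.108)^1 + 13.3229/(1+0.108)^2 + 15.2414/(1+0.108)^3 + 216.0943/(1+0.108)^3 = 191.4314

R$191.43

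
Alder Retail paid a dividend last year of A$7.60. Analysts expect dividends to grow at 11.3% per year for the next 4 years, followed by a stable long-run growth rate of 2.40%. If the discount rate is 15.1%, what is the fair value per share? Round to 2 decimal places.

Two-stage DDM. Project D₁…D_4 at 0.113, terminal growth 0.024, discount at r = 0.151.
D_1 = 8.4588
D_2 = 9.4146
D_3 = 10.4785
D_4 = 11.6626
Terminal value at t=4: TV = D_5/(r−g) = 11.9425/(0.151−0.024) = 94.0352
P₀ = 8.4588/(1+0.151)^1 + 9.4146/(1+0.151)^2 + 10.4785/(1+0.151)^3 + 11.6626/(1+0.151)^4 + 94.0352/(1+0.151)^4 = 81.5507

A$81.55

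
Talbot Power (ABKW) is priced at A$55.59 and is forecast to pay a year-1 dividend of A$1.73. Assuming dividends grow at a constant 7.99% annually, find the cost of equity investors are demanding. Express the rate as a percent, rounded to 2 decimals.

Rearranging the constant-growth DDM: r = D₁/P₀ + g.
r = 1.7300 / 55.59 + 0.0799 = 0.03112 + 0.0799 = 0.11102

11.10%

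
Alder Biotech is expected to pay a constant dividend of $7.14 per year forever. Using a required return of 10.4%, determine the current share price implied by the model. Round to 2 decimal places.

Zero-growth DDM (perpetuity): P₀ = D/r = 7.14 / 0.104 = 68.6538

$68.65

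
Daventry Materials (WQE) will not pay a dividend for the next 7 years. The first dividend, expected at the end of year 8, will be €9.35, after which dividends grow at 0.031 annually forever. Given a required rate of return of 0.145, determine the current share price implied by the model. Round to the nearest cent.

€31.79

Deferred-dividend DDM. At t=7 the remaining stream is a growing perpetuity with first payment D_8 = 9.35.
V_7 = D_8/(r−g) = 9.35/(0.145−0.031) = 82.0175
P₀ = V_7/(1+r)^7 = 82.0175/(1+0.145)^7 = 31.7884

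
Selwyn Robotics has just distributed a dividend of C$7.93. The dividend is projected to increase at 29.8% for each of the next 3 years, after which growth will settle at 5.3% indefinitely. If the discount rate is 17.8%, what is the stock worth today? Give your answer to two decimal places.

C$118.34

Two-stage DDM. Project D₁…D_3 at 0.298, terminal growth 0.053, discount at r = 0.178.
D_1 = 10.2931
D_2 = 13.3605
D_3 = 17.3419
Terminal value at t=3: TV = D_4/(r−g) = 18.2610/(0.178−0.053) = 146.0884
P₀ = 10.2931/(1+0.178)^1 + 13.3605/(1+0.178)^2 + 17.3419/(1+0.178)^3 + 146.0884/(1+0.178)^3 = 118.3419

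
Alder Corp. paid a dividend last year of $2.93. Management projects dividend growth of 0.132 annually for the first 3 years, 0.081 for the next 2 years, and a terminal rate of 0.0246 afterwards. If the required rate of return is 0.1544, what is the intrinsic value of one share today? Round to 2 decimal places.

$32.59

Three-stage DDM. Project D₁…D_5; terminal Gordon value at t=5 with g = 0.0246; discount at r = 0.1544.
D_1 = 3.3168
D_2 = 3.7546
D_3 = 4.2502
D_4 = 4.5944
D_5 = 4.9666
TV_5 = 5.0888/(0.1544−0.0246) = 39.2047
P₀ = Σ Dₜ/(1+r)ᵗ + TV_5/(1+r)^5 = 32.5859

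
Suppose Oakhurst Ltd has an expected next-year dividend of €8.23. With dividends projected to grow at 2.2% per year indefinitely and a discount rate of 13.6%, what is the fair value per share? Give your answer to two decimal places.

€72.19

Gordon growth model: P₀ = D₁/(r − g), with D₁ = 8.23 given directly.
P₀ = 8.2300 / (0.136 − 0.022) = 8.2300 / 0.114 = 72.1930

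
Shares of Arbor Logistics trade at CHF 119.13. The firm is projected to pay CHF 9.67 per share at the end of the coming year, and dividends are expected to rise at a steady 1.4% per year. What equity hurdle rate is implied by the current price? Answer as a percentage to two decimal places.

Rearranging the constant-growth DDM: r = D₁/P₀ + g.
r = 9.6700 / 119.13 + 0.014 = 0.08117 + 0.014 = 0.09517

9.52%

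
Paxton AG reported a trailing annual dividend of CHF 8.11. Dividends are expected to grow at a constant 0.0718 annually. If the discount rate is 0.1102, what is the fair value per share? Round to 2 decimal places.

Gordon growth model: P₀ = D₁/(r − g). D₁ = 8.11 × (1 + 0.0718) = 8.6923.
P₀ = 8.6923 / (0.1102 − 0.0718) = 8.6923 / 0.0384 = 226.3619

CHF 226.36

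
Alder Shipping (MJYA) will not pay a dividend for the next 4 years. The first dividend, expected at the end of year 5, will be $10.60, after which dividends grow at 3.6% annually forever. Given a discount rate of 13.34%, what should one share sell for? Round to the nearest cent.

Deferred-dividend DDM. At t=4 the remaining stream is a growing perpetuity with first payment D_5 = 10.60.
V_4 = D_5/(r−g) = 10.60/(0.1334−0.036) = 108.8296
P₀ = V_4/(1+r)^4 = 108.8296/(1+0.1334)^4 = 65.9499

$65.95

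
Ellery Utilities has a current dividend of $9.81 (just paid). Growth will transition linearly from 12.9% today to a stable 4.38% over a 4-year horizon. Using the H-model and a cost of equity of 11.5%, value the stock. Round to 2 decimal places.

$167.29

H-model: P₀ = D₀[(1+g_L) + H(g_S−g_L)]/(r−g_L), with H = 4/2 = 2.
P₀ = 9.81 × [(1+0.0438) + 2×(0.129−0.0438)] / (0.115−0.0438)
   = 9.81 × 1.2142 / 0.0712 = 167.2936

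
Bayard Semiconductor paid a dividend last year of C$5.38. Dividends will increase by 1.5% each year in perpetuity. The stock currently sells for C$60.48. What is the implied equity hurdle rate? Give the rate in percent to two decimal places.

10.53%

Rearranging the constant-growth DDM: r = D₁/P₀ + g.
D₁ = 5.38 × (1 + 0.015) = 5.4607.
r = 5.4607 / 60.48 + 0.015 = 0.09029 + 0.015 = 0.10529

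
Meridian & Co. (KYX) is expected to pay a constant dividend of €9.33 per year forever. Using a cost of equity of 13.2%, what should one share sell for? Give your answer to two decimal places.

Zero-growth DDM (perpetuity): P₀ = D/r = 9.33 / 0.132 = 70.6818

€70.68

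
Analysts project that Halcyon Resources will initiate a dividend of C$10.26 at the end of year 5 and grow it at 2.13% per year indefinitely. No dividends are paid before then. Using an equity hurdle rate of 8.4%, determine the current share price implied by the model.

Deferred-dividend DDM. At t=4 the remaining stream is a growing perpetuity with first payment D_5 = 10.26.
V_4 = D_5/(r−g) = 10.26/(0.084−0.0213) = 163.6364
P₀ = V_4/(1+r)^4 = 163.6364/(1+0.084)^4 = 118.5121

C$118.51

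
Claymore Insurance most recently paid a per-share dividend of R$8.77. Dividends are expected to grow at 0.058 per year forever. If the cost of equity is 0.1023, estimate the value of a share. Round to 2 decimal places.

R$209.45

Gordon growth model: P₀ = D₁/(r − g). D₁ = 8.77 × (1 + 0.058) = 9.2787.
P₀ = 9.2787 / (0.1023 − 0.058) = 9.2787 / 0.0443 = 209.4506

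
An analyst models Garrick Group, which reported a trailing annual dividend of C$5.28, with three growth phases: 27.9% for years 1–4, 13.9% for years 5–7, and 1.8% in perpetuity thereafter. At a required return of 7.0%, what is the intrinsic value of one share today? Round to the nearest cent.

Three-stage DDM. Project D₁…D_7; terminal Gordon value at t=7 with g = 0.018; discount at r = 0.07.
D_1 = 6.7531
D_2 = 8.6372
D_3 = 11.0470
D_4 = 14.1292
D_5 = 16.0931
D_6 = 18.3300
D_7 = 20.8779
TV_7 = 21.2537/(0.07−0.018) = 408.7255
P₀ = Σ Dₜ/(1+r)ᵗ + TV_7/(1+r)^7 = 324.8758

C$324.88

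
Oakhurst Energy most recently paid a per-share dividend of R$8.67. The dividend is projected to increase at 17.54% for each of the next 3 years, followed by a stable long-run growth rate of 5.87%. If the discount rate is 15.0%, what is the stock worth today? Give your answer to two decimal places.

R$134.52

Two-stage DDM. Project D₁…D_3 at 0.1754, terminal growth 0.0587, discount at r = 0.15.
D_1 = 10.1907
D_2 = 11.9782
D_3 = 14.0791
Terminal value at t=3: TV = D_4/(r−g) = 14.9056/(0.15−0.0587) = 163.2594
P₀ = 10.1907/(1+0.15)^1 + 11.9782/(1+0.15)^2 + 14.0791/(1+0.15)^3 + 163.2594/(1+0.15)^3 = 134.5217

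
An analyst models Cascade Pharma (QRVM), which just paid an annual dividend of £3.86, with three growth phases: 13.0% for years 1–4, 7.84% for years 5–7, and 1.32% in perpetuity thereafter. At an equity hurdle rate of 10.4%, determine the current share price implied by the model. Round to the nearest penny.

Three-stage DDM. Project D₁…D_7; terminal Gordon value at t=7 with g = 0.0132; discount at r = 0.104.
D_1 = 4.3618
D_2 = 4.9288
D_3 = 5.5696
D_4 = 6.2936
D_5 = 6.7870
D_6 = 7.3192
D_7 = 7.8930
TV_7 = 7.9972/(0.104−0.0132) = 88.0745
P₀ = Σ Dₜ/(1+r)ᵗ + TV_7/(1+r)^7 = 72.5626

£72.56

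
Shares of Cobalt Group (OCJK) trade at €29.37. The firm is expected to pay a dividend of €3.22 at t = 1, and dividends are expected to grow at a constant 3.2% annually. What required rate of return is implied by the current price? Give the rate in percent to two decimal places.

14.16%

Rearranging the constant-growth DDM: r = D₁/P₀ + g.
r = 3.2200 / 29.37 + 0.032 = 0.10964 + 0.032 = 0.14164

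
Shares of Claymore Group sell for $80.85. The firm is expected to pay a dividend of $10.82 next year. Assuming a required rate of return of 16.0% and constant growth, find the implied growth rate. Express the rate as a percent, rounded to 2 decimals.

2.62%

From P₀ = D₁/(r − g), the implied growth is g = r − D₁/P₀.
g = 0.16 − 10.82/80.85 = 0.16 − 0.13383 = 0.02617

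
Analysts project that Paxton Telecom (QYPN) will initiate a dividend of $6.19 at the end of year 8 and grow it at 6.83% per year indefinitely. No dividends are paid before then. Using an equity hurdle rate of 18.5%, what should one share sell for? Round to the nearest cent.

Deferred-dividend DDM. At t=7 the remaining stream is a growing perpetuity with first payment D_8 = 6.19.
V_7 = D_8/(r−g) = 6.19/(0.185−0.0683) = 53.0420
P₀ = V_7/(1+r)^7 = 53.0420/(1+0.185)^7 = 16.1656

$16.17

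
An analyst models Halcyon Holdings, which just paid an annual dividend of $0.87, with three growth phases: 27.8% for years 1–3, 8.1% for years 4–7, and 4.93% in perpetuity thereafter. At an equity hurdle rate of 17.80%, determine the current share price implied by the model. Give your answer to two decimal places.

$13.10

Three-stage DDM. Project D₁…D_7; terminal Gordon value at t=7 with g = 0.0493; discount at r = 0.178.
D_1 = 1.1119
D_2 = 1.4210
D_3 = 1.8160
D_4 = 1.9631
D_5 = 2.1221
D_6 = 2.2940
D_7 = 2.4798
TV_7 = 2.6020/(0.178−0.0493) = 20.2179
P₀ = Σ Dₜ/(1+r)ᵗ + TV_7/(1+r)^7 = 13.1026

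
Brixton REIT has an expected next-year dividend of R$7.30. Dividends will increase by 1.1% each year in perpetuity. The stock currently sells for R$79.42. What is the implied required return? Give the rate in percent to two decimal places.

10.29%

Rearranging the constant-growth DDM: r = D₁/P₀ + g.
r = 7.3000 / 79.42 + 0.011 = 0.09192 + 0.011 = 0.10292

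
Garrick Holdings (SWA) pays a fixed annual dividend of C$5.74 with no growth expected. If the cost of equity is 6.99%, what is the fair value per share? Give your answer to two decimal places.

Zero-growth DDM (perpetuity): P₀ = D/r = 5.74 / 0.0699 = 82.1173

C$82.12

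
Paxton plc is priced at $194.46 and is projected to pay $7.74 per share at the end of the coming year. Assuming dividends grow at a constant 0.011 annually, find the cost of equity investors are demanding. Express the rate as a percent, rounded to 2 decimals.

5.08%

Rearranging the constant-growth DDM: r = D₁/P₀ + g.
r = 7.7400 / 194.46 + 0.011 = 0.03980 + 0.011 = 0.05080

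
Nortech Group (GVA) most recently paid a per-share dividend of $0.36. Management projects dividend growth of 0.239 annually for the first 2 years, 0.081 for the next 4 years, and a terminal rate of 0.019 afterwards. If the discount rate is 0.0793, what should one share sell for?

Three-stage DDM. Project D₁…D_6; terminal Gordon value at t=6 with g = 0.019; discount at r = 0.0793.
D_1 = 0.4460
D_2 = 0.5526
D_3 = 0.5974
D_4 = 0.6458
D_5 = 0.6981
D_6 = 0.7547
TV_6 = 0.7690/(0.0793−0.019) = 12.7528
P₀ = Σ Dₜ/(1+r)ᵗ + TV_6/(1+r)^6 = 10.8606

$10.86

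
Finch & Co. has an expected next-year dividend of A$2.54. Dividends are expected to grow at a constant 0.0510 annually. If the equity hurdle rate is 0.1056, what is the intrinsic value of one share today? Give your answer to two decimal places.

Gordon growth model: P₀ = D₁/(r − g), with D₁ = 2.54 given directly.
P₀ = 2.5400 / (0.1056 − 0.051) = 2.5400 / 0.0546 = 46.5201

A$46.52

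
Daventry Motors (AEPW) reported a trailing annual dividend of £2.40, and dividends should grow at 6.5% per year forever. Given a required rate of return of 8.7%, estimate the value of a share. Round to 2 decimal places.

Gordon growth model: P₀ = D₁/(r − g). D₁ = 2.40 × (1 + 0.065) = 2.5560.
P₀ = 2.5560 / (0.087 − 0.065) = 2.5560 / 0.022 = 116.1818

£116.18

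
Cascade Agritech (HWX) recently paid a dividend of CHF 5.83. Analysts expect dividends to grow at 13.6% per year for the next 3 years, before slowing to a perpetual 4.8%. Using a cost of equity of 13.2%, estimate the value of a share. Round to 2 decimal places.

Two-stage DDM. Project D₁…D_3 at 0.136, terminal growth 0.048, discount at r = 0.132.
D_1 = 6.6229
D_2 = 7.5236
D_3 = 8.5468
Terminal value at t=3: TV = D_4/(r−g) = 8.9570/(0.132−0.048) = 106.6315
P₀ = 6.6229/(1+0.132)^1 + 7.5236/(1+0.132)^2 + 8.5468/(1+0.132)^3 + 106.6315/(1+0.132)^3 = 91.1239

CHF 91.12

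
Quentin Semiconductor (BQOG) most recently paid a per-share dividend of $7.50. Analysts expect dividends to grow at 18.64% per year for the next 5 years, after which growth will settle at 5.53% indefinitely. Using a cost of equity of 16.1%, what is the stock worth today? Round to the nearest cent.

Two-stage DDM. Project D₁…D_5 at 0.1864, terminal growth 0.0553, discount at r = 0.161.
D_1 = 8.8980
D_2 = 10.5566
D_3 = 12.5243
D_4 = 14.8589
D_5 = 17.6286
Terminal value at t=5: TV = D_6/(r−g) = 18.6034/(0.161−0.0553) = 176.0021
P₀ = 8.8980/(1+0.161)^1 + 10.5566/(1+0.161)^2 + 12.5243/(1+0.161)^3 + 14.8589/(1+0.161)^4 + 17.6286/(1+0.161)^5 + 176.0021/(1+0.161)^5 = 123.4709

$123.47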